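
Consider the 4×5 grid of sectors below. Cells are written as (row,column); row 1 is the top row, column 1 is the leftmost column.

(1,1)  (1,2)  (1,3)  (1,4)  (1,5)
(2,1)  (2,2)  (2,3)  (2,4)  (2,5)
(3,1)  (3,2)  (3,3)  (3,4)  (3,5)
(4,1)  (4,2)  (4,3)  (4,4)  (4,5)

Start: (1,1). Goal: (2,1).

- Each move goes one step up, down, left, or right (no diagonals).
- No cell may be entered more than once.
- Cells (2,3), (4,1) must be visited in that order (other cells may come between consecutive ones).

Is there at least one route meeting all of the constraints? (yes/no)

yes

One route that works: (1,1) → (1,2) → (2,2) → (2,3) → (3,3) → (4,3) → (4,2) → (4,1) → (3,1) → (2,1).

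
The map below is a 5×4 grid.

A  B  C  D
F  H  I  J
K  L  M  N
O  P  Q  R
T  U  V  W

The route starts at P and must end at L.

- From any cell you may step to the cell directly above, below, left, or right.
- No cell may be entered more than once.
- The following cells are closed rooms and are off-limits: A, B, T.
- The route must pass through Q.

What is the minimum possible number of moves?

3

Any route passes through Q somewhere between P and L. Summing Manhattan distances along the two legs (P → Q → L) gives a lower bound of 1 + 2 = 3 moves.
A route of 3 moves achieves this: P → Q → M → L.
Since 3 matches the lower bound, it is optimal.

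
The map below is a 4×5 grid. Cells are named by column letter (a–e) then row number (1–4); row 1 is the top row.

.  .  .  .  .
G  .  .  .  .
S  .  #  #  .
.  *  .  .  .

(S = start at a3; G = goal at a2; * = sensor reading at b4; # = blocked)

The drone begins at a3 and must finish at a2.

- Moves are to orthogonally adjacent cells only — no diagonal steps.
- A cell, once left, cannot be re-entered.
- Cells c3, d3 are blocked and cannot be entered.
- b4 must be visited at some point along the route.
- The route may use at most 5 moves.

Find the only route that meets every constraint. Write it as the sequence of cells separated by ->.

The budget equals the shortest possible length, so every move has to be on a shortest route through the required cells.
Route from a3: down to a4, right to b4, 2× up (reaching b2), left to a2 — 5 moves in all.
Check: all required cells visited; 5 ≤ 5 moves.

a3 -> a4 -> b4 -> b3 -> b2 -> a2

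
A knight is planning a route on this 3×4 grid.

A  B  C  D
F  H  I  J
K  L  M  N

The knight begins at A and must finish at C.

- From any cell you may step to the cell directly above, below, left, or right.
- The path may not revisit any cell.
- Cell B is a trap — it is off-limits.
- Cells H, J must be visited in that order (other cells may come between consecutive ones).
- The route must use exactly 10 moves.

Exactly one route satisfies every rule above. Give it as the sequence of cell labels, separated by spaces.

The waypoints must appear in the order H, J, with no cell reused.
Route from A: 2× down (reaching K), right to L, up to H, right to I, down to M, right to N, 2× up (reaching D), left to C — 10 moves in all.
Check: order respected (H at step 4, J at step 8); 10 moves as required.

A F K L H I M N J D C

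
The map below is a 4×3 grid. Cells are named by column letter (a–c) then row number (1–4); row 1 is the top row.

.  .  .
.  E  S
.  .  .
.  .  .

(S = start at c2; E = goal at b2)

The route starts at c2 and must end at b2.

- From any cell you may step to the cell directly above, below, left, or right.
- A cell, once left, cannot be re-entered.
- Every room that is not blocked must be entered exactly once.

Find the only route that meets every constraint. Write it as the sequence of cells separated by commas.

Need to visit all 12 open cells exactly once, starting at c2 and ending at b2.
Route from c2: up 1 to c1, left 2 to a1, down 3 to a4, right 2 to c4, up 1 to c3, left 1 to b3, up 1 to b2 — 11 moves in all.
Check: all 12 open cells covered.

c2, c1, b1, a1, a2, a3, a4, b4, c4, c3, b3, b2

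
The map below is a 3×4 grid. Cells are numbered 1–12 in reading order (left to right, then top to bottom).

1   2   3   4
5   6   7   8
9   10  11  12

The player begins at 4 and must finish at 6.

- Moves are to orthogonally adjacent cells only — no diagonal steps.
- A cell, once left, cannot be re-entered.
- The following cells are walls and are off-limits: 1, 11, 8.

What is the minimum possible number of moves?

The Manhattan distance from 4 to 6 is |1−2| + |4−2| = 3, so at least 3 moves are needed.
A route of 3 moves achieves this: 4 → 3 → 7 → 6.
Since 3 matches the lower bound, it is optimal.

3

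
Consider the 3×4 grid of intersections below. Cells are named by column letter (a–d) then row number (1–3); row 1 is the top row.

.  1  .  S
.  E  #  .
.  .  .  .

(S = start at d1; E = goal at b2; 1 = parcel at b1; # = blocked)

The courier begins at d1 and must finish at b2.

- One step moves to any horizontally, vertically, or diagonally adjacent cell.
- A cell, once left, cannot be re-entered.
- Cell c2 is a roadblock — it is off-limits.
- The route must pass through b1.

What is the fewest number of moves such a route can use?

3

Any route passes through b1 somewhere between d1 and b2. Summing Chebyshev distances along the two legs (d1 → b1 → b2) gives a lower bound of 2 + 1 = 3 moves.
A route of 3 moves achieves this: d1 → c1 → b1 → b2.
Since 3 matches the lower bound, it is optimal.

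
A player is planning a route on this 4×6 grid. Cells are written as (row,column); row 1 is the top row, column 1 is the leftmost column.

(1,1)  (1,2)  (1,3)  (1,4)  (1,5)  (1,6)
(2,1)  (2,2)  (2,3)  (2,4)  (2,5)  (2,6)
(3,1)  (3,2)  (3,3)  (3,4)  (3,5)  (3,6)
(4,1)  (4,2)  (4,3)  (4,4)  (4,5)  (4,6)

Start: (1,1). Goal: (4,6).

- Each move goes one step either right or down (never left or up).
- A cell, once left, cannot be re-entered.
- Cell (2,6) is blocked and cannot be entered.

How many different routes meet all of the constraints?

50

A right/down-only route from (1,1) to (4,6) makes exactly 3 down-moves and 5 right-moves in some order.
With no other constraints that would be C(8,3) = 56 routes.
Subtract routes through each blocked cell (inclusion–exclusion for overlaps): − through (2,6): 6 → 50.
That gives 50 routes.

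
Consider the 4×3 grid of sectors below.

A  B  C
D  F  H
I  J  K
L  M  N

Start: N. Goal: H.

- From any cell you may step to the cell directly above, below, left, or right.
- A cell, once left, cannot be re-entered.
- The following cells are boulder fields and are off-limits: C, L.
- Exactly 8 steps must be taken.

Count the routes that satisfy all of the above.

Need simple routes of exactly 8 moves from N to H (Manhattan distance 2, so 3 moves are spent on a detour and 3 undoing it).
Enumerating: N K J I D A B F H | N M J I D A B F H.
That gives 2 routes.

2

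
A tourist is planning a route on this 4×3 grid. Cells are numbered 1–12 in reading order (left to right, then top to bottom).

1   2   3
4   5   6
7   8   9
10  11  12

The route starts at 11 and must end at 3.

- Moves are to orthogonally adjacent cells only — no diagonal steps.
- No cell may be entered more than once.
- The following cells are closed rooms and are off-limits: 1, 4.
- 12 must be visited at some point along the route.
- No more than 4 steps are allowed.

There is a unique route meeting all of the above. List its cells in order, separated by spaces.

The budget equals the shortest possible length, so every move has to be on a shortest route through the required cells.
Route from 11: right 1 to 12, up 3 to 3 — 4 moves in all.
Check: all required cells visited; 4 ≤ 4 moves.

11 12 9 6 3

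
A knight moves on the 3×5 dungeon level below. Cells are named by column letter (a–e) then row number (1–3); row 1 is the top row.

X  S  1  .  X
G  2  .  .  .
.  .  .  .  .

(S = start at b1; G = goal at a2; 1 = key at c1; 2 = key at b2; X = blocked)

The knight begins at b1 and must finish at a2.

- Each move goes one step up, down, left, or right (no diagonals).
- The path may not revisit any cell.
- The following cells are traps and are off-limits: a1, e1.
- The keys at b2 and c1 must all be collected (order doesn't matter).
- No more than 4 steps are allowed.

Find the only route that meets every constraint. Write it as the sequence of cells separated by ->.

The budget equals the shortest possible length, so every move has to be on a shortest route through the required cells.
Route from b1: right 1 to c1, down 1 to c2, left 2 to a2 — 4 moves in all.
Check: all required cells visited; 4 ≤ 4 moves.

b1 -> c1 -> c2 -> b2 -> a2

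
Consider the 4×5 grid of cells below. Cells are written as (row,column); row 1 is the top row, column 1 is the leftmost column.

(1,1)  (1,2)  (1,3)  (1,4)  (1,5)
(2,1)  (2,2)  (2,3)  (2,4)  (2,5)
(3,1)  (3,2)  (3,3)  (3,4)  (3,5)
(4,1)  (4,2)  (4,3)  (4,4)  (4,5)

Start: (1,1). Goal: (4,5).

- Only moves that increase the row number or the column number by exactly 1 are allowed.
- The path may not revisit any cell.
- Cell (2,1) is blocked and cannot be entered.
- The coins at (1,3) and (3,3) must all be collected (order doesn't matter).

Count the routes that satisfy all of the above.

3

A right/down-only route from (1,1) to (4,5) makes exactly 3 down-moves and 4 right-moves in some order.
With no other constraints that would be C(7,3) = 35 routes.
A monotone route can only reach the required cells in the order (1,3), (3,3), so split there and multiply the segment counts (each segment already excludes blocked cells): (1,1)→(1,3): 1; (1,3)→(3,3): 1; (3,3)→(4,5): 3; product = 3.
That gives 3 routes.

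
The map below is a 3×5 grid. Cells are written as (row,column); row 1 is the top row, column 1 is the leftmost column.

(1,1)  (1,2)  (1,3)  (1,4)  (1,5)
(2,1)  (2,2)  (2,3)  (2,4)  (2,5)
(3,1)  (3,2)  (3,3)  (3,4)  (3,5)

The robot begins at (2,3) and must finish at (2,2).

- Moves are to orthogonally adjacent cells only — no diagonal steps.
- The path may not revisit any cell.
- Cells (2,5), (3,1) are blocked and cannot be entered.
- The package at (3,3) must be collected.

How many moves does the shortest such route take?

Any route passes through (3,3) somewhere between (2,3) and (2,2). Summing Manhattan distances along the two legs ((2,3) → (3,3) → (2,2)) gives a lower bound of 1 + 2 = 3 moves.
A route of 3 moves achieves this: (2,3) → (3,3) → (3,2) → (2,2).
Since 3 matches the lower bound, it is optimal.

3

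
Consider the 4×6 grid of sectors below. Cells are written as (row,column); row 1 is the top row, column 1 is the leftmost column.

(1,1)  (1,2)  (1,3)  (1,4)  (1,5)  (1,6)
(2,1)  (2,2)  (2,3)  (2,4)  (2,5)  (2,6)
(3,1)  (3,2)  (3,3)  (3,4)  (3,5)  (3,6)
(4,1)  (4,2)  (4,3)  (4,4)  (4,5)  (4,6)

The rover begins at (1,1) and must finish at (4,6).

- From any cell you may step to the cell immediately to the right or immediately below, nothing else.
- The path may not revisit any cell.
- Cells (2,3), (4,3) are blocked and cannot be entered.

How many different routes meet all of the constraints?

19

A right/down-only route from (1,1) to (4,6) makes exactly 3 down-moves and 5 right-moves in some order.
With no other constraints that would be C(8,3) = 56 routes.
Subtract routes through each blocked cell (inclusion–exclusion for overlaps): − through (2,3): 30 − through (4,3): 10 + through (2,3)&(4,3): 3 → 19.
That gives 19 routes.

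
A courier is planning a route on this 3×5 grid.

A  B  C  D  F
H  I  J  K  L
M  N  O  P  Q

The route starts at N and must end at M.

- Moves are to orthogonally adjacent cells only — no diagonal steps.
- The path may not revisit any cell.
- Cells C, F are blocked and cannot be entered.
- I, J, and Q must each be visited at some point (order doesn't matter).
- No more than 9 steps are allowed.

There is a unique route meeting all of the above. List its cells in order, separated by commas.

N, O, P, Q, L, K, J, I, H, M

The budget equals the shortest possible length, so every move has to be on a shortest route through the required cells.
Route from N: right 3 to Q, up 1 to L, left 4 to H, down 1 to M — 9 moves in all.
Check: all required cells visited; 9 ≤ 9 moves.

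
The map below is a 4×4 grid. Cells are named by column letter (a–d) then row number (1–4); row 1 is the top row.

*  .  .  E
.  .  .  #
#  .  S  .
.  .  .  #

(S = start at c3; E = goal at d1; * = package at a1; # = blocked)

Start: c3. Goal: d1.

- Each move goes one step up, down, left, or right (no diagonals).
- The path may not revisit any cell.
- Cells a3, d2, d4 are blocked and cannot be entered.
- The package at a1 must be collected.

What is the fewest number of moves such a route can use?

Any route passes through a1 somewhere between c3 and d1. Summing Manhattan distances along the two legs (c3 → a1 → d1) gives a lower bound of 4 + 3 = 7 moves.
A route of 7 moves achieves this: c3 → c2 → b2 → a2 → a1 → b1 → c1 → d1.
Since 7 matches the lower bound, it is optimal.

7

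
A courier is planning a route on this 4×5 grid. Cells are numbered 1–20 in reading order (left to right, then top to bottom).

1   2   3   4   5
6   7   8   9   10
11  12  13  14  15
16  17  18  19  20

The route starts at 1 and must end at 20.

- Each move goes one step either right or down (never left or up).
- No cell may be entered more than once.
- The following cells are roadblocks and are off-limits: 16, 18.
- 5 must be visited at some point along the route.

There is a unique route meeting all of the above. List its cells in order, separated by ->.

Moves only go right or down, so the column and row indices never decrease.
Route from 1: 4× right (reaching 5), 3× down (reaching 20) — 7 moves in all.
Check: all required cells visited.

1 -> 2 -> 3 -> 4 -> 5 -> 10 -> 15 -> 20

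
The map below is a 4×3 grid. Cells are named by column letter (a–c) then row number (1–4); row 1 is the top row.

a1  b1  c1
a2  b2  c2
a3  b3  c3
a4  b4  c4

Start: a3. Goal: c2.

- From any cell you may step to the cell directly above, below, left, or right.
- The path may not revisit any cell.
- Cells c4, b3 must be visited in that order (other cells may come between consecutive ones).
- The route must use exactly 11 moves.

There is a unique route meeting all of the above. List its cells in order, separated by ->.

a3 -> a4 -> b4 -> c4 -> c3 -> b3 -> b2 -> a2 -> a1 -> b1 -> c1 -> c2

The waypoints must appear in the order c4, b3, with no cell reused.
Route from a3: down to a4, 2× right (reaching c4), up to c3, left to b3, up to b2, left to a2, up to a1, 2× right (reaching c1), down to c2 — 11 moves in all.
Check: order respected (c4 at step 3, b3 at step 5); 11 moves as required.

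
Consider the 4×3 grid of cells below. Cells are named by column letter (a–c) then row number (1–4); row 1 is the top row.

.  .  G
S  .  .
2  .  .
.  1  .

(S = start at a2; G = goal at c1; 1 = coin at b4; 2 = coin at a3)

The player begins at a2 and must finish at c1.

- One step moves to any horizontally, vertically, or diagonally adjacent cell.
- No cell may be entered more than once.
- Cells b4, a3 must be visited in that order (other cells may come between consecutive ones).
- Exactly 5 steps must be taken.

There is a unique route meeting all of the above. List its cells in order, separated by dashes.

The waypoints must appear in the order b4, a3, with no cell reused.
Route from a2: down-right to b3, down to b4, up-left to a3, 2× up-right (reaching c1) — 5 moves in all.
Check: order respected (1 at step 2, 2 at step 3); 5 moves as required.

a2 - b3 - b4 - a3 - b2 - c1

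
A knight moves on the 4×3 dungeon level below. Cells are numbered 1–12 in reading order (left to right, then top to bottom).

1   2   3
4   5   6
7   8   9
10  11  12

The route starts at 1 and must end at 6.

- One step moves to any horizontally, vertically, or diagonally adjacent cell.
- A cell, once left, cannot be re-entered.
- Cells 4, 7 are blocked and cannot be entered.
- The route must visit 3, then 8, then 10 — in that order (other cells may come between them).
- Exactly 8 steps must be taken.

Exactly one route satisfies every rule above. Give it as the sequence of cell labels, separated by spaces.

1 2 3 5 8 10 11 9 6

The waypoints must appear in the order 3, 8, 10, with no cell reused.
Route from 1: right 2 to 3, down-left 1 to 5, down 1 to 8, down-left 1 to 10, right 1 to 11, up-right 1 to 9, up 1 to 6 — 8 moves in all.
Check: order respected (3 at step 2, 8 at step 4, 10 at step 5); 8 moves as required.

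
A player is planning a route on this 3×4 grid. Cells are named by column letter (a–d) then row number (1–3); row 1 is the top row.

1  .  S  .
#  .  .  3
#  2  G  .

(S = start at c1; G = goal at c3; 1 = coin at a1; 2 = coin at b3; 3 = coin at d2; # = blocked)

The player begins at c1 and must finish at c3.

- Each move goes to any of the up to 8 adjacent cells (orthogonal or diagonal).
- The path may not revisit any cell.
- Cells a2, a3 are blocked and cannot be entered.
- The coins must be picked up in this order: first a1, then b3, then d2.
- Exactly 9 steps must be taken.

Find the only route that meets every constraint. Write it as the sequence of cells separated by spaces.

c1 b1 a1 b2 b3 c2 d1 d2 d3 c3

The waypoints must appear in the order a1, b3, d2, with no cell reused.
Route from c1: 2× left (reaching a1), down-right to b2, down to b3, 2× up-right (reaching d1), 2× down (reaching d3), left to c3 — 9 moves in all.
Check: order respected (1 at step 2, 2 at step 4, 3 at step 7); 9 moves as required.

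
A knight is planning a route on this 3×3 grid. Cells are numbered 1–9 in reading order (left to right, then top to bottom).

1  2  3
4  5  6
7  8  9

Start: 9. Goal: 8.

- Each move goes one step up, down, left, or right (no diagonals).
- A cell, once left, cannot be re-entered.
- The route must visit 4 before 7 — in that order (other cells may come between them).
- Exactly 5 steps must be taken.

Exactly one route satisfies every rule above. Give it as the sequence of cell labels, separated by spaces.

9 6 5 4 7 8

The waypoints must appear in the order 4, 7, with no cell reused.
Route from 9: up to 6, 2× left (reaching 4), down to 7, right to 8 — 5 moves in all.
Check: order respected (4 at step 3, 7 at step 4); 5 moves as required.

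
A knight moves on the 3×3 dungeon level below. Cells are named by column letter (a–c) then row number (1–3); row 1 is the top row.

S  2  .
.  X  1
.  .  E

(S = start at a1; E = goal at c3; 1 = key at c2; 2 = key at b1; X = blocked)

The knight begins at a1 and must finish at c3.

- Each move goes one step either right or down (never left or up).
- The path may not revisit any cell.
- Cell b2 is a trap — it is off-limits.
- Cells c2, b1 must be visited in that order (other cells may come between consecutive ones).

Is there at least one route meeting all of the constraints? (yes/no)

no

b1 lies above c2, so going from c2 to b1 would need an upward move — but moves only go right/down, so c2 cannot be visited before b1.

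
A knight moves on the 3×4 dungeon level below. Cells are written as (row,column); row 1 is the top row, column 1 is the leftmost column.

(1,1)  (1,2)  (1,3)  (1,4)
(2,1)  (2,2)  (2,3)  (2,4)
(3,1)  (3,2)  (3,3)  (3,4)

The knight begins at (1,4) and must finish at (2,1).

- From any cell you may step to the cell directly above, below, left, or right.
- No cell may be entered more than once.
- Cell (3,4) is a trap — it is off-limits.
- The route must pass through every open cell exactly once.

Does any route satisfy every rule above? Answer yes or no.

no

Colour the cells like a checkerboard: each orthogonal step flips colour, so a Hamiltonian route alternates colours. Here there are 6 cells of one colour and 5 of the other, with start on the same colour as the goal — the counts and endpoints can't be arranged into an alternating sequence of length 11, so no Hamiltonian route exists.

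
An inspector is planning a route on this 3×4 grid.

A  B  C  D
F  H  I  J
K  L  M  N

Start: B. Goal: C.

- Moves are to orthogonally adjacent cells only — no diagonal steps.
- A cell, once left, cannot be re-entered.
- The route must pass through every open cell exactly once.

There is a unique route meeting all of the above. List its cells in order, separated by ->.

Need to visit all 12 open cells exactly once, starting at B and ending at C.
Route from B: left to A, 2× down (reaching K), right to L, up to H, right to I, down to M, right to N, 2× up (reaching D), left to C — 11 moves in all.
Check: all 12 open cells covered.

B -> A -> F -> K -> L -> H -> I -> M -> N -> J -> D -> C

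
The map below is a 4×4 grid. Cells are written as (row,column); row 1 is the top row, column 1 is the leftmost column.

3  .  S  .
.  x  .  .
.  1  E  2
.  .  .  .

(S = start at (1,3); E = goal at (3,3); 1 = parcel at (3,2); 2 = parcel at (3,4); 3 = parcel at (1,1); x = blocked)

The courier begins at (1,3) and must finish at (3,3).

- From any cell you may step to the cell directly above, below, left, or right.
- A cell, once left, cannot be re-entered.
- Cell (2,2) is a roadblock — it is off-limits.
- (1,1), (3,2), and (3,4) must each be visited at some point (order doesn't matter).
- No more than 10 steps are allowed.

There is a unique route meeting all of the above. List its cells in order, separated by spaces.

Any route must reach (1,1), (3,2), and (3,4) and still end at (3,3) within 10 moves, so the order of the required stops is forced.
Route from (1,3): left 2 to (1,1), down 2 to (3,1), right 1 to (3,2), down 1 to (4,2), right 2 to (4,4), up 1 to (3,4), left 1 to (3,3) — 10 moves in all.
Check: all required cells visited; 10 ≤ 10 moves.

(1,3) (1,2) (1,1) (2,1) (3,1) (3,2) (4,2) (4,3) (4,4) (3,4) (3,3)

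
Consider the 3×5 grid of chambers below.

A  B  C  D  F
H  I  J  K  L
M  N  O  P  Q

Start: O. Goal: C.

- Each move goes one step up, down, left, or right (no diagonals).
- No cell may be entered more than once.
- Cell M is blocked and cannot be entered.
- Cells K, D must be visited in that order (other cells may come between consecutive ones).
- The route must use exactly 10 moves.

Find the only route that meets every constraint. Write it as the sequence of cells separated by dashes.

O - N - I - J - K - P - Q - L - F - D - C

The waypoints must appear in the order K, D, with no cell reused.
Route from O: left to N, up to I, 2× right (reaching K), down to P, right to Q, 2× up (reaching F), 2× left (reaching C) — 10 moves in all.
Check: order respected (K at step 4, D at step 9); 10 moves as required.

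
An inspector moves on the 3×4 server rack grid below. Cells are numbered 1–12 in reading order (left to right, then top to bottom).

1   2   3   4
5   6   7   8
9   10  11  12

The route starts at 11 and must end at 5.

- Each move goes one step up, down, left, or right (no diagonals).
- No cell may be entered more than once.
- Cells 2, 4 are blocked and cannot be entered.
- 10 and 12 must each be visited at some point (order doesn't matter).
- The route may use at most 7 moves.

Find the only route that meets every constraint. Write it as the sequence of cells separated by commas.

11, 12, 8, 7, 6, 10, 9, 5

Any route must reach 10 and 12 and still end at 5 within 7 moves, so the order of the required stops is forced.
Route from 11: right to 12, up to 8, 2× left (reaching 6), down to 10, left to 9, up to 5 — 7 moves in all.
Check: all required cells visited; 7 ≤ 7 moves.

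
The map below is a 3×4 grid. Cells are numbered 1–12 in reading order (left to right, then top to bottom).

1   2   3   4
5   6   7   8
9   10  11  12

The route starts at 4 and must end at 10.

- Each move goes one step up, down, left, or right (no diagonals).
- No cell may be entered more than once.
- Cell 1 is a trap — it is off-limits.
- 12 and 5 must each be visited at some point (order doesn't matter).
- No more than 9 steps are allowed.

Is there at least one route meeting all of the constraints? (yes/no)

yes

One route that works: 4 → 8 → 12 → 11 → 7 → 6 → 5 → 9 → 10.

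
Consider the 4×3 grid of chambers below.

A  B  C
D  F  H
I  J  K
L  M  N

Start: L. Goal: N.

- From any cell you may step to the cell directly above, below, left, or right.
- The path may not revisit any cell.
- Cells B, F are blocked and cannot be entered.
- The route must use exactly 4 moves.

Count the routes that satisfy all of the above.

3

Need simple routes of exactly 4 moves from L to N (Manhattan distance 2, so 1 moves are spent on a detour and 1 undoing it).
Enumerating: L I J M N | L I J K N | L M J K N.
That gives 3 routes.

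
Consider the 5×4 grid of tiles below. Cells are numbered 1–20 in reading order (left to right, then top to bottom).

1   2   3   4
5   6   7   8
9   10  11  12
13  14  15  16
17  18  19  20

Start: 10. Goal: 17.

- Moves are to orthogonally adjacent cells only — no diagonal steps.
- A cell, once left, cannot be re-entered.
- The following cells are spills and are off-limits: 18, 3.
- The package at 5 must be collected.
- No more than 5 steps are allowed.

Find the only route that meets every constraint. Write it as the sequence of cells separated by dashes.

10 - 6 - 5 - 9 - 13 - 17

Any route must reach 5 and still end at 17 within 5 moves, so the order of the required stops is forced.
Route from 10: up 1 to 6, left 1 to 5, down 3 to 17 — 5 moves in all.
Check: all required cells visited; 5 ≤ 5 moves.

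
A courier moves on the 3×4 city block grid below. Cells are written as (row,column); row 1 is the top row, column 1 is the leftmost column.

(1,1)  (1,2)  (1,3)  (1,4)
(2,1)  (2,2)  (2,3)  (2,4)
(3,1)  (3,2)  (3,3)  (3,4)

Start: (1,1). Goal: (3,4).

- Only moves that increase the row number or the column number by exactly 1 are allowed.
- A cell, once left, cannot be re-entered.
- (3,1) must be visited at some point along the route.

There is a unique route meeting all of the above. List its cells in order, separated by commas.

(1,1), (2,1), (3,1), (3,2), (3,3), (3,4)

Moves only go right or down, so the column and row indices never decrease.
Route from (1,1): down 2 to (3,1), right 3 to (3,4) — 5 moves in all.
Check: all required cells visited.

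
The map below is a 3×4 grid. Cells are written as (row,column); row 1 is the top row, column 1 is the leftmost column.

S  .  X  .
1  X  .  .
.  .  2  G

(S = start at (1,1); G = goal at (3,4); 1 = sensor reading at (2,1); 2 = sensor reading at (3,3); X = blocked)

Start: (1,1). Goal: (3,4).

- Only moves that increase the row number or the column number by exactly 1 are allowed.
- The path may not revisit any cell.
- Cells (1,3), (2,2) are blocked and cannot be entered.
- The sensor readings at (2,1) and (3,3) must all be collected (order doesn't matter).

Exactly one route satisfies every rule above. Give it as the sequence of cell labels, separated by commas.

(1,1), (2,1), (3,1), (3,2), (3,3), (3,4)

Moves only go right or down, so the column and row indices never decrease.
Route from (1,1): 2× down (reaching (3,1)), 3× right (reaching (3,4)) — 5 moves in all.
Check: all required cells visited.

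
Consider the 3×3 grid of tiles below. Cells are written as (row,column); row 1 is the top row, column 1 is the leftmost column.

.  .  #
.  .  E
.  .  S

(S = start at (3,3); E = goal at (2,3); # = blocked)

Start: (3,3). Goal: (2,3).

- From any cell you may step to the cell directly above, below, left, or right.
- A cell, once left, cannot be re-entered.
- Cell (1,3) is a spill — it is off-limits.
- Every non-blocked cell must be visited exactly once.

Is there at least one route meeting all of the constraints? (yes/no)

One route that works: (3,3) → (3,2) → (3,1) → (2,1) → (1,1) → (1,2) → (2,2) → (2,3).

yes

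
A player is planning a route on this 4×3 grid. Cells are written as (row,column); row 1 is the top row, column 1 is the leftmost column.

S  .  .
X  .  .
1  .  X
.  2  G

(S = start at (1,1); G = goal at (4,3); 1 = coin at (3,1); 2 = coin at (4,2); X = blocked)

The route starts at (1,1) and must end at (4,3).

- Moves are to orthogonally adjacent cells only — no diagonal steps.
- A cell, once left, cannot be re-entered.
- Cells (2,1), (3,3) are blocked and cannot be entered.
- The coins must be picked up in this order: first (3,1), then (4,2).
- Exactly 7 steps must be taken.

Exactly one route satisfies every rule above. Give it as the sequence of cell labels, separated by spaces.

The waypoints must appear in the order (3,1), (4,2), with no cell reused.
Route from (1,1): right 1 to (1,2), down 2 to (3,2), left 1 to (3,1), down 1 to (4,1), right 2 to (4,3) — 7 moves in all.
Check: order respected (1 at step 4, 2 at step 6); 7 moves as required.

(1,1) (1,2) (2,2) (3,2) (3,1) (4,1) (4,2) (4,3)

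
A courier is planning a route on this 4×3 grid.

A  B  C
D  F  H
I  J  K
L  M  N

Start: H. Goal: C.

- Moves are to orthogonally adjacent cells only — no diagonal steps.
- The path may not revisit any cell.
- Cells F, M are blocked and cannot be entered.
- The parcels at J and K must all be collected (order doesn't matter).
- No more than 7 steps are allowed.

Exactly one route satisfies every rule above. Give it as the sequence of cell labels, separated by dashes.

Any route must reach J and K and still end at C within 7 moves, so the order of the required stops is forced.
Route from H: down 1 to K, left 2 to I, up 2 to A, right 2 to C — 7 moves in all.
Check: all required cells visited; 7 ≤ 7 moves.

H - K - J - I - D - A - B - C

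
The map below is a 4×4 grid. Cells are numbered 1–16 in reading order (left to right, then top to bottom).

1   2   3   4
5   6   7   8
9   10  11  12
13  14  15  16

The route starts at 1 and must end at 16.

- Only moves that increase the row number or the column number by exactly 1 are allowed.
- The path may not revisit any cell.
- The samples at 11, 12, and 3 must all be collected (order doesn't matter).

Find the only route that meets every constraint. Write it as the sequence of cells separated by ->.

1 -> 2 -> 3 -> 7 -> 11 -> 12 -> 16

Moves only go right or down, so the column and row indices never decrease.
Route from 1: right 2 to 3, down 2 to 11, right 1 to 12, down 1 to 16 — 6 moves in all.
Check: all required cells visited.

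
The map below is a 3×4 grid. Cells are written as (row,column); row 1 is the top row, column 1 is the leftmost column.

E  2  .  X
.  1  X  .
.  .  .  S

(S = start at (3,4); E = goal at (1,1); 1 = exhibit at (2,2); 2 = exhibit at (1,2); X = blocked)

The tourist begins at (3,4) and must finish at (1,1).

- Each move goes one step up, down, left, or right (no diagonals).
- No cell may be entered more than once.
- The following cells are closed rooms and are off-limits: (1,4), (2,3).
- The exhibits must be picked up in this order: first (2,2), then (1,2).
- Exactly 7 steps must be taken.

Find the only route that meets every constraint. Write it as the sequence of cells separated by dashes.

The waypoints must appear in the order (2,2), (1,2), with no cell reused.
Route from (3,4): left 3 to (3,1), up 1 to (2,1), right 1 to (2,2), up 1 to (1,2), left 1 to (1,1) — 7 moves in all.
Check: order respected (1 at step 5, 2 at step 6); 7 moves as required.

(3,4) - (3,3) - (3,2) - (3,1) - (2,1) - (2,2) - (1,2) - (1,1)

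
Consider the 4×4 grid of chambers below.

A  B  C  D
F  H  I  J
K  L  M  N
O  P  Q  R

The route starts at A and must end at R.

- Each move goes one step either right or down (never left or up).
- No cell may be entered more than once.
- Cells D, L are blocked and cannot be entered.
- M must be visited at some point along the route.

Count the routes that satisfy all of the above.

A right/down-only route from A to R makes exactly 3 down-moves and 3 right-moves in some order.
With no other constraints that would be C(6,3) = 20 routes.
Split at M and multiply the segment counts (each segment already excludes blocked cells): A→M: 3; M→R: 2; product = 6.
That gives 6 routes.

6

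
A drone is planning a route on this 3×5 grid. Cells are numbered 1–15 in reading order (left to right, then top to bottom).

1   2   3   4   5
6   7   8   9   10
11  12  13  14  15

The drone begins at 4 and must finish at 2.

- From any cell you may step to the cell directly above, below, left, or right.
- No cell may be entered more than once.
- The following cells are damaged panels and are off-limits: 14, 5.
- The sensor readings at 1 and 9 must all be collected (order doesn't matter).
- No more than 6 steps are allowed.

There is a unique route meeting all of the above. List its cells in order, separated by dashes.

The 6-move cap with required stops at 1, 9 leaves no slack for detours.
Route from 4: down 1 to 9, left 3 to 6, up 1 to 1, right 1 to 2 — 6 moves in all.
Check: all required cells visited; 6 ≤ 6 moves.

4 - 9 - 8 - 7 - 6 - 1 - 2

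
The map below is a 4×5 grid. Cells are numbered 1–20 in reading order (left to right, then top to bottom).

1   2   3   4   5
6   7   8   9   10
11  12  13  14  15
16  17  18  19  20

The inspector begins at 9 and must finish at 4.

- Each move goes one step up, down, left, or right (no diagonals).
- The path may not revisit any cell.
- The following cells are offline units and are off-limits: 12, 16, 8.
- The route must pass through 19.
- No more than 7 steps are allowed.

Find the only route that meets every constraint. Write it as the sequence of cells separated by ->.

9 -> 14 -> 19 -> 20 -> 15 -> 10 -> 5 -> 4

Any route must reach 19 and still end at 4 within 7 moves, so the order of the required stops is forced.
Route from 9: 2× down (reaching 19), right to 20, 3× up (reaching 5), left to 4 — 7 moves in all.
Check: all required cells visited; 7 ≤ 7 moves.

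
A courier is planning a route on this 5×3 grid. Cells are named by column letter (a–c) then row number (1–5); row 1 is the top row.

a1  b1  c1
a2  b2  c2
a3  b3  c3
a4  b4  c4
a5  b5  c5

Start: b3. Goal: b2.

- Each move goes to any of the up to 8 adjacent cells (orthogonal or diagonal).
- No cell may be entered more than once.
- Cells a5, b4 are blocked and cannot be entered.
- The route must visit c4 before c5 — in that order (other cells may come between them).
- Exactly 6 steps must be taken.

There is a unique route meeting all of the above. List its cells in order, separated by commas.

The waypoints must appear in the order c4, c5, with no cell reused.
Route from b3: down-right 1 to c4, down 1 to c5, left 1 to b5, up-left 1 to a4, up 1 to a3, up-right 1 to b2 — 6 moves in all.
Check: order respected (c4 at step 1, c5 at step 2); 6 moves as required.

b3, c4, c5, b5, a4, a3, b2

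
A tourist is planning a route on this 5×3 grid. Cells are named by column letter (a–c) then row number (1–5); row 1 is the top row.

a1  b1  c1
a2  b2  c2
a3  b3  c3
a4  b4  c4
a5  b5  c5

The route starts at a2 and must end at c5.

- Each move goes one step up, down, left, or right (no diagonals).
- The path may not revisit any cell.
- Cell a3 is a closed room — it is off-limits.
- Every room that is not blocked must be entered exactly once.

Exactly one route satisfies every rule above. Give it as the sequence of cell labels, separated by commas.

a2, a1, b1, c1, c2, b2, b3, c3, c4, b4, a4, a5, b5, c5

Need to visit all 14 open cells exactly once, starting at a2 and ending at c5.
Cell c1 has only two open neighbours (c2 and b1), so the path must pass straight through it: one of those is the cell it's entered from and the other is where it exits.
Route from a2: up to a1, 2× right (reaching c1), down to c2, left to b2, down to b3, right to c3, down to c4, 2× left (reaching a4), down to a5, 2× right (reaching c5) — 13 moves in all.
Check: all 14 open cells covered.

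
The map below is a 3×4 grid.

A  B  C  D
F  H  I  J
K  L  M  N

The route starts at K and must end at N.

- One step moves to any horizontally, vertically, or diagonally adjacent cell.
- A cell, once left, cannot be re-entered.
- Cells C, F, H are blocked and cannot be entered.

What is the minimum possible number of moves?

3

With diagonal moves allowed, the Chebyshev distance max(|Δrow|,|Δcol|) from K to N is 3, so at least 3 moves are needed.
A route of 3 moves achieves this: K → L → I → N.
Since 3 matches the lower bound, it is optimal.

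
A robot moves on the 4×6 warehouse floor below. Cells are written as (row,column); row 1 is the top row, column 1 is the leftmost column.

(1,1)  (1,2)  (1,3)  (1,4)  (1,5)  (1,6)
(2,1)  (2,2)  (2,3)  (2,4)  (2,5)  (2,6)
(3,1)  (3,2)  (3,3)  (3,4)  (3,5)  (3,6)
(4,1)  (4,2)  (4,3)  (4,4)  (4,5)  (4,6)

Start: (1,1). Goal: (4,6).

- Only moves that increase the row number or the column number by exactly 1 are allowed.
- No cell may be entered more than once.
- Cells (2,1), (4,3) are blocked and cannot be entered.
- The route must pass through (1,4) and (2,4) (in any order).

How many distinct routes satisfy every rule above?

A right/down-only route from (1,1) to (4,6) makes exactly 3 down-moves and 5 right-moves in some order.
With no other constraints that would be C(8,3) = 56 routes.
A monotone route can only reach the required cells in the order (1,4), (2,4), so split there and multiply the segment counts (each segment already excludes blocked cells): (1,1)→(1,4): 1; (1,4)→(2,4): 1; (2,4)→(4,6): 6; product = 6.
That gives 6 routes.

6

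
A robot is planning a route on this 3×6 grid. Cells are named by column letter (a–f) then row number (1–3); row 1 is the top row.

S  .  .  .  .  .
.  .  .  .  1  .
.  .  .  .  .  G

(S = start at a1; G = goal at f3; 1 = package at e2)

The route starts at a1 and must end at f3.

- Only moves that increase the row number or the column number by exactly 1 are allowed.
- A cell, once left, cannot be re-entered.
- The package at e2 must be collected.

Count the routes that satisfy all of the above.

10

A right/down-only route from a1 to f3 makes exactly 2 down-moves and 5 right-moves in some order.
With no other constraints that would be C(7,2) = 21 routes.
Split at e2 and multiply the segment counts: a1→e2: 5; e2→f3: 2; product = 10.
That gives 10 routes.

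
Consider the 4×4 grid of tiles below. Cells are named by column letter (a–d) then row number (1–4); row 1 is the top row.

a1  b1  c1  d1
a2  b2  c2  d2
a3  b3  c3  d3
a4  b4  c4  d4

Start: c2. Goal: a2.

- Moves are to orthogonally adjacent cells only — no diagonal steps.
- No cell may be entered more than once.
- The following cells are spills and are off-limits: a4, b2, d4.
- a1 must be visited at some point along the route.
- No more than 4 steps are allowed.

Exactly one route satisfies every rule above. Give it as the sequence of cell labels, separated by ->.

c2 -> c1 -> b1 -> a1 -> a2

The budget equals the shortest possible length, so every move has to be on a shortest route through the required cells.
Route from c2: up to c1, 2× left (reaching a1), down to a2 — 4 moves in all.
Check: all required cells visited; 4 ≤ 4 moves.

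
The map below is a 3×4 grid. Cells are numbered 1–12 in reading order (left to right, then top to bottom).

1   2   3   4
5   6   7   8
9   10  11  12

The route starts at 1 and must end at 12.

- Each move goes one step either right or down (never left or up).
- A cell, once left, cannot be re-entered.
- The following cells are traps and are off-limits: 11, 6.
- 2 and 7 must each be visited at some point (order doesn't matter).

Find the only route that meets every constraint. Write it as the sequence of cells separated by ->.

Moves only go right or down, so the column and row indices never decrease.
Route from 1: 2× right (reaching 3), down to 7, right to 8, down to 12 — 5 moves in all.
Check: all required cells visited.

1 -> 2 -> 3 -> 7 -> 8 -> 12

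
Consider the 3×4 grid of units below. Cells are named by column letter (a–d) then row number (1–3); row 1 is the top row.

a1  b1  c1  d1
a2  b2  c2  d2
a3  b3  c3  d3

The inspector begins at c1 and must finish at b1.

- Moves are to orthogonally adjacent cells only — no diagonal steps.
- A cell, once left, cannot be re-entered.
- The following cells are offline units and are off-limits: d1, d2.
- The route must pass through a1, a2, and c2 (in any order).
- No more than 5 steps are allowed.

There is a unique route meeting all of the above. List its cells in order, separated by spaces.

The 5-move cap with required stops at a1, a2, c2 leaves no slack for detours.
Route from c1: down to c2, 2× left (reaching a2), up to a1, right to b1 — 5 moves in all.
Check: all required cells visited; 5 ≤ 5 moves.

c1 c2 b2 a2 a1 b1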